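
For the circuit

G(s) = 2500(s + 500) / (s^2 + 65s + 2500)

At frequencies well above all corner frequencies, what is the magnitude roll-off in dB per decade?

Each pole contributes −20 dB/decade at high frequency; each zero contributes +20 dB/decade.
Net: 1 zero(s) − 2 pole(s) → -20 dB/decade.

-20 dB/decade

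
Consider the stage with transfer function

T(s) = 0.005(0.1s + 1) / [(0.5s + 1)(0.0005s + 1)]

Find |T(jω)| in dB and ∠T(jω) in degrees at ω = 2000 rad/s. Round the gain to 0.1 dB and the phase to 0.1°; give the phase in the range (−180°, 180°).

At ω = 2000 rad/s:
zero (1 + j2000·0.1) = 1 + j200 → |·| ≈ 200, ∠ ≈ 89.71°
pole (1 + j2000·0.5) = 1 + j1000 → |·| ≈ 1000, ∠ ≈ 89.94°
pole (1 + j2000·0.0005) = 1 + j1 → |·| ≈ 1.4142, ∠ ≈ 45.00°
|T| = 0.005 · 200 / (1000 · 1.4142) ≈ 0.00070711
Gain = 20 log₁₀(0.00070711) ≈ -63.01 dB
∠T = (89.71°) − (89.94° + 45.00°) = -45.23°

-63.0 dB, -45.2°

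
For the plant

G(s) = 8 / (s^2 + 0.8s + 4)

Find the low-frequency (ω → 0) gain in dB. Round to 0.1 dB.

G(0) = 8 / 4 = 2
20 log₁₀(2) ≈ 6.02 dB

6.0 dB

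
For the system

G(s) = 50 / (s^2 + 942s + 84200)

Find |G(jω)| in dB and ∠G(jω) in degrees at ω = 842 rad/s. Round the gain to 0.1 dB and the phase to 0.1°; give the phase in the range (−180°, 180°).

Substitute s = j842:
Numerator: 50 = 50 + j0
Denominator: (j842)^2 + 942(j842) + 84200 = -624764 + j793164
|N| = √(50² + 0²) ≈ 50, ∠N ≈ 0.00°
|D| = √(624764² + 793164²) ≈ 1.0097e+06, ∠D ≈ 128.23°
|G| = 50 / 1.0097e+06 ≈ 4.952e-05
Gain = 20 log₁₀(4.952e-05) ≈ -86.10 dB
∠G = 0.00° − 128.23° = -128.23°

-86.1 dB, -128.2°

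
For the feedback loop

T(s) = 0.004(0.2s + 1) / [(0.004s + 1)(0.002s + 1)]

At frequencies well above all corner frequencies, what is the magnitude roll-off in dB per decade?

-20 dB/decade

Each pole contributes −20 dB/decade at high frequency; each zero contributes +20 dB/decade.
Net: 1 zero(s) − 2 pole(s) → -20 dB/decade.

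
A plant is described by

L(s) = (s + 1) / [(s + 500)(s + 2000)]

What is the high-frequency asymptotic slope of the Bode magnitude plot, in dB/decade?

-20 dB/decade

Each pole contributes −20 dB/decade at high frequency; each zero contributes +20 dB/decade.
Net: 1 zero(s) − 2 pole(s) → -20 dB/decade.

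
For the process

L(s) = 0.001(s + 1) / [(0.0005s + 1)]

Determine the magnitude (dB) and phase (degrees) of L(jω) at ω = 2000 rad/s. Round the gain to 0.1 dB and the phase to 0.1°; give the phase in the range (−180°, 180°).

3.0 dB, 45.0°

At ω = 2000 rad/s:
zero (1 + j2000·1) = 1 + j2000 → |·| ≈ 2000, ∠ ≈ 89.97°
pole (1 + j2000·0.0005) = 1 + j1 → |·| ≈ 1.4142, ∠ ≈ 45.00°
|L| = 0.001 · 2000 / (1.4142) ≈ 1.4142
Gain = 20 log₁₀(1.4142) ≈ 3.01 dB
∠L = (89.97°) − (45.00°) = 44.97°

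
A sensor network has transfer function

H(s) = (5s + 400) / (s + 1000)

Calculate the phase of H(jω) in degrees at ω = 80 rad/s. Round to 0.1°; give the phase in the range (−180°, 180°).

Substitute s = j80:
Numerator: 5(j80) + 400 = 400 + j400
Denominator: (j80) + 1000 = 1000 + j80
|N| = √(400² + 400²) ≈ 565.69, ∠N ≈ 45.00°
|D| = √(1000² + 80²) ≈ 1003.2, ∠D ≈ 4.57°
∠H = 45.00° − 4.57° = 40.43°

40.4°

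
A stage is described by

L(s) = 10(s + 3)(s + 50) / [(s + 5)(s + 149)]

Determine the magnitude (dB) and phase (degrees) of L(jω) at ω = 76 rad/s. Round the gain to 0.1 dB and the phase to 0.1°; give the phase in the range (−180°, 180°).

At s = jω = j76:
zero (s+3): 3 + j76 → |·| = √(3²+76²) = √5785 ≈ 76.059, ∠ = arctan(76/3) ≈ 87.74°
zero (s+50): 50 + j76 → |·| = √(50²+76²) = √8276 ≈ 90.973, ∠ = arctan(76/50) ≈ 56.66°
pole (s+5): 5 + j76 → |·| = √(5²+76²) = √5801 ≈ 76.164, ∠ = arctan(76/5) ≈ 86.24°
pole (s+149): 149 + j76 → |·| = √(149²+76²) = √27977 ≈ 167.26, ∠ = arctan(76/149) ≈ 27.02°
|L| = 10 · 6919.3 / 12739 ≈ 5.4316
Gain = 20 log₁₀(5.4316) ≈ 14.70 dB
∠L = 144.40° − 113.26° = 31.14°

14.7 dB, 31.1°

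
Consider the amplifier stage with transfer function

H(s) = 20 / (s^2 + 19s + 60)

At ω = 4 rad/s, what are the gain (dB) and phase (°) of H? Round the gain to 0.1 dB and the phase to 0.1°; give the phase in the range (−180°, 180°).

-12.9 dB, -59.9°

Substitute s = j4:
Numerator: 20 = 20 + j0
Denominator: (j4)^2 + 19(j4) + 60 = 44 + j76
|N| = √(20² + 0²) ≈ 20, ∠N ≈ 0.00°
|D| = √(44² + 76²) ≈ 87.818, ∠D ≈ 59.93°
|H| = 20 / 87.818 ≈ 0.22774
Gain = 20 log₁₀(0.22774) ≈ -12.85 dB
∠H = 0.00° − 59.93° = -59.93°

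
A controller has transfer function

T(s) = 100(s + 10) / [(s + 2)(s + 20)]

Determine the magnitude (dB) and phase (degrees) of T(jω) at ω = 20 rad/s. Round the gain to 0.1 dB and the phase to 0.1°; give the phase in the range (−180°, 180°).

At s = jω = j20:
zero (s+10): 10 + j20 → |·| = √(10²+20²) = √500 ≈ 22.361, ∠ = arctan(20/10) ≈ 63.43°
pole (s+2): 2 + j20 → |·| = √(2²+20²) = √404 ≈ 20.1, ∠ = arctan(20/2) ≈ 84.29°
pole (s+20): 20 + j20 → |·| = √(20²+20²) = √800 ≈ 28.284, ∠ = arctan(20/20) ≈ 45.00°
|T| = 100 · 22.361 / 568.51 ≈ 3.9333
Gain = 20 log₁₀(3.9333) ≈ 11.90 dB
∠T = 63.43° − 129.29° = -65.86°

11.9 dB, -65.9°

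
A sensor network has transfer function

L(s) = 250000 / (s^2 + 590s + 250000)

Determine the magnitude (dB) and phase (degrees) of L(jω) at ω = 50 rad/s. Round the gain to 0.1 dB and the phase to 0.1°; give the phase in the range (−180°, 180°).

At s = jω = j50:
quadratic: (j50)² + 590·j50 + 250000 = 247500 + j29500 → |·| ≈ 2.4925e+05, ∠ ≈ 6.80°
|L| = 250000 / 2.4925e+05 ≈ 1.003
Gain = 20 log₁₀(1.003) ≈ 0.03 dB
∠L = 0.00° − 6.80° = -6.80°

0.0 dB, -6.8°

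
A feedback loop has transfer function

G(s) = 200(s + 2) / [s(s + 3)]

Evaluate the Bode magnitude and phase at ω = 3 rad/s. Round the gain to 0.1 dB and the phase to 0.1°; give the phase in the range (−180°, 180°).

35.1 dB, -78.7°

At s = jω = j3:
zero (s+2): 2 + j3 → |·| = √(2²+3²) = √13 ≈ 3.6056, ∠ = arctan(3/2) ≈ 56.31°
pole (s+3): 3 + j3 → |·| = √(3²+3²) = √18 ≈ 4.2426, ∠ = arctan(3/3) ≈ 45.00°
pole at origin: |s| = 3, ∠ = 90.00° (in denominator)
|G| = 200 · 3.6056 / 12.728 ≈ 56.656
Gain = 20 log₁₀(56.656) ≈ 35.06 dB
∠G = 56.31° − 135.00° = -78.69°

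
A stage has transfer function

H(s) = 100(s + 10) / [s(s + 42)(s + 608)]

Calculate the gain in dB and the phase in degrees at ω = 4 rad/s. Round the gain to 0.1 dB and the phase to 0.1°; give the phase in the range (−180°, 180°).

-39.6 dB, -74.0°

At s = jω = j4:
zero (s+10): 10 + j4 → |·| = √(10²+4²) = √116 ≈ 10.77, ∠ = arctan(4/10) ≈ 21.80°
pole (s+42): 42 + j4 → |·| = √(42²+4²) = √1780 ≈ 42.19, ∠ = arctan(4/42) ≈ 5.44°
pole (s+608): 608 + j4 → |·| = √(608²+4²) = √369680 ≈ 608.01, ∠ = arctan(4/608) ≈ 0.38°
pole at origin: |s| = 4, ∠ = 90.00° (in denominator)
|H| = 100 · 10.77 / 1.0261e+05 ≈ 0.010496
Gain = 20 log₁₀(0.010496) ≈ -39.58 dB
∠H = 21.80° − 95.82° = -74.02°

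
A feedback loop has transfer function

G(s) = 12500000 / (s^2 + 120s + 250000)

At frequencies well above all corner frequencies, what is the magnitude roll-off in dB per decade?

Each pole contributes −20 dB/decade at high frequency; each zero contributes +20 dB/decade.
Net: 0 zero(s) − 2 pole(s) → -40 dB/decade.

-40 dB/decade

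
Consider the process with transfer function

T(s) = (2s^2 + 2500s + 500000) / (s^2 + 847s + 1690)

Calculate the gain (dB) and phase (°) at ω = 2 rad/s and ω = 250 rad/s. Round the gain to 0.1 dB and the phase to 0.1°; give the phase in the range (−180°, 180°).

Substitute s = j2:
Numerator: 2(j2)^2 + 2500(j2) + 500000 = 499992 + j5000
Denominator: (j2)^2 + 847(j2) + 1690 = 1686 + j1694
|N| = √(499992² + 5000²) ≈ 5.0002e+05, ∠N ≈ 0.57°
|D| = √(1686² + 1694²) ≈ 2390, ∠D ≈ 45.14°
|T| = 5.0002e+05 / 2390 ≈ 209.21
Gain = 20 log₁₀(209.21) ≈ 46.41 dB
∠T = 0.57° − 45.14° = -44.57°

Substitute s = j250:
Numerator: 2(j250)^2 + 2500(j250) + 500000 = 375000 + j625000
Denominator: (j250)^2 + 847(j250) + 1690 = -60810 + j211750
|N| = √(375000² + 625000²) ≈ 7.2887e+05, ∠N ≈ 59.04°
|D| = √(60810² + 211750²) ≈ 2.2031e+05, ∠D ≈ 106.02°
|T| = 7.2887e+05 / 2.2031e+05 ≈ 3.3084
Gain = 20 log₁₀(3.3084) ≈ 10.39 dB
∠T = 59.04° − 106.02° = -46.98°

ω = 2: 46.4 dB, -44.6°; ω = 250: 10.4 dB, -47.0°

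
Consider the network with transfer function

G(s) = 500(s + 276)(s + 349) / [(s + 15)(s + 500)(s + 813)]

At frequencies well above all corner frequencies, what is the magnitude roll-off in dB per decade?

-20 dB/decade

Each pole contributes −20 dB/decade at high frequency; each zero contributes +20 dB/decade.
Net: 2 zero(s) − 3 pole(s) → -20 dB/decade.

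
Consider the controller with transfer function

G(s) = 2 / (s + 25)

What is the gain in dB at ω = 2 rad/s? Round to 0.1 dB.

At s = jω = j2:
pole (s+25): 25 + j2 → |·| = √(25²+2²) = √629 ≈ 25.08, ∠ = arctan(2/25) ≈ 4.57°
|G| = 2 / 25.08 ≈ 0.079745
Gain = 20 log₁₀(0.079745) ≈ -21.97 dB

-22.0 dB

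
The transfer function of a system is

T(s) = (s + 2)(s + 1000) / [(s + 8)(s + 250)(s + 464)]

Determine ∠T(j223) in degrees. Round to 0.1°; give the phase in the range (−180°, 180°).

-53.3°

At s = jω = j223:
zero (s+2): 2 + j223 → |·| = √(2²+223²) = √49733 ≈ 223.01, ∠ = arctan(223/2) ≈ 89.49°
zero (s+1000): 1000 + j223 → |·| = √(1000²+223²) = √1049729 ≈ 1024.6, ∠ = arctan(223/1000) ≈ 12.57°
pole (s+8): 8 + j223 → |·| = √(8²+223²) = √49793 ≈ 223.14, ∠ = arctan(223/8) ≈ 87.95°
pole (s+250): 250 + j223 → |·| = √(250²+223²) = √112229 ≈ 335.01, ∠ = arctan(223/250) ≈ 41.73°
pole (s+464): 464 + j223 → |·| = √(464²+223²) = √265025 ≈ 514.81, ∠ = arctan(223/464) ≈ 25.67°
∠T = 102.06° − 155.35° = -53.29°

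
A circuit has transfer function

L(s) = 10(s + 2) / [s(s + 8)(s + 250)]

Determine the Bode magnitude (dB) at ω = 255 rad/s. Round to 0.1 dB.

-79.2 dB

At s = jω = j255:
zero (s+2): 2 + j255 → |·| = √(2²+255²) = √65029 ≈ 255.01, ∠ = arctan(255/2) ≈ 89.55°
pole (s+8): 8 + j255 → |·| = √(8²+255²) = √65089 ≈ 255.13, ∠ = arctan(255/8) ≈ 88.20°
pole (s+250): 250 + j255 → |·| = √(250²+255²) = √127525 ≈ 357.11, ∠ = arctan(255/250) ≈ 45.57°
pole at origin: |s| = 255, ∠ = 90.00° (in denominator)
|L| = 10 · 255.01 / 2.3233e+07 ≈ 0.00010976
Gain = 20 log₁₀(0.00010976) ≈ -79.19 dB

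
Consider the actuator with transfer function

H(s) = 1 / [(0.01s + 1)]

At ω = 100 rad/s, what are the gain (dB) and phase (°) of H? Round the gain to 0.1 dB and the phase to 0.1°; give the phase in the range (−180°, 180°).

At ω = 100 rad/s:
pole (1 + j100·0.01) = 1 + j1 → |·| ≈ 1.4142, ∠ ≈ 45.00°
|H| = 1 · 1 / (1.4142) ≈ 0.70711
Gain = 20 log₁₀(0.70711) ≈ -3.01 dB
∠H = (0°) − (45.00°) = -45.00°

-3.0 dB, -45.0°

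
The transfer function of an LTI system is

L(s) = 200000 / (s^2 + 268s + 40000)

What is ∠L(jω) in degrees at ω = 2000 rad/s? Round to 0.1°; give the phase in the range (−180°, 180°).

-172.3°

At s = jω = j2000:
quadratic: (j2000)² + 268·j2000 + 40000 = -3960000 + j536000 → |·| ≈ 3.9961e+06, ∠ ≈ 172.29°
∠L = 0.00° − 172.29° = -172.29°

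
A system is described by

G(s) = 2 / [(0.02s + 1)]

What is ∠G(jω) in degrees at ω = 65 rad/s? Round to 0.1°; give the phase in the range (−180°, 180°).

-52.4°

At ω = 65 rad/s:
pole (1 + j65·0.02) = 1 + j1.3 → |·| ≈ 1.6401, ∠ ≈ 52.43°
∠G = (0°) − (52.43°) = -52.43°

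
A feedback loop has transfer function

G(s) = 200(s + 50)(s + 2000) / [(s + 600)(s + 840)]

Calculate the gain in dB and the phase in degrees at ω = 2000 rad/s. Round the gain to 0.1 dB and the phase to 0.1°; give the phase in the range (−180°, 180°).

48.0 dB, -7.0°

At s = jω = j2000:
zero (s+50): 50 + j2000 → |·| = √(50²+2000²) = √4002500 ≈ 2000.6, ∠ = arctan(2000/50) ≈ 88.57°
zero (s+2000): 2000 + j2000 → |·| = √(2000²+2000²) = √8000000 ≈ 2828.4, ∠ = arctan(2000/2000) ≈ 45.00°
pole (s+600): 600 + j2000 → |·| = √(600²+2000²) = √4360000 ≈ 2088.1, ∠ = arctan(2000/600) ≈ 73.30°
pole (s+840): 840 + j2000 → |·| = √(840²+2000²) = √4705600 ≈ 2169.2, ∠ = arctan(2000/840) ≈ 67.22°
|G| = 200 · 5.6585e+06 / 4.5295e+06 ≈ 249.85
Gain = 20 log₁₀(249.85) ≈ 47.95 dB
∠G = 133.57° − 140.52° = -6.95°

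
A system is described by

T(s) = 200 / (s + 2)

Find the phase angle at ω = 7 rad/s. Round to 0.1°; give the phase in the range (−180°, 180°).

-74.1°

Substitute s = j7:
Numerator: 200 = 200 + j0
Denominator: (j7) + 2 = 2 + j7
|N| = √(200² + 0²) ≈ 200, ∠N ≈ 0.00°
|D| = √(2² + 7²) ≈ 7.2801, ∠D ≈ 74.05°
∠T = 0.00° − 74.05° = -74.05°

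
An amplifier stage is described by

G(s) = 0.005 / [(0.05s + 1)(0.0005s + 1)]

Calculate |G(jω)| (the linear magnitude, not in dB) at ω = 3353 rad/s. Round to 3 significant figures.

1.53e-05

At ω = 3353 rad/s:
pole (1 + j3353·0.05) = 1 + j167.65 → |·| ≈ 167.65, ∠ ≈ 89.66°
pole (1 + j3353·0.0005) = 1 + j1.6765 → |·| ≈ 1.9521, ∠ ≈ 59.18°
|G| = 0.005 · 1 / (167.65 · 1.9521) ≈ 1.5278e-05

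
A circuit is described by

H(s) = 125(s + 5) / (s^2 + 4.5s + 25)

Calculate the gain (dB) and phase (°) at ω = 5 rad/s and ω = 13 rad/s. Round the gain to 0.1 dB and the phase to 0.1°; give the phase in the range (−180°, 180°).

ω = 5: 31.9 dB, -45.0°; ω = 13: 21.0 dB, -88.9°

At s = jω = j5:
zero (s+5): 5 + j5 → |·| = √(5²+5²) = √50 ≈ 7.0711, ∠ = arctan(5/5) ≈ 45.00°
quadratic: (j5)² + 4.5·j5 + 25 = 0 + j22.5 → |·| ≈ 22.5, ∠ ≈ 90.00°
|H| = 125 · 7.0711 / 22.5 ≈ 39.284
Gain = 20 log₁₀(39.284) ≈ 31.88 dB
∠H = 45.00° − 90.00° = -45.00°

At s = jω = j13:
zero (s+5): 5 + j13 → |·| = √(5²+13²) = √194 ≈ 13.928, ∠ = arctan(13/5) ≈ 68.96°
quadratic: (j13)² + 4.5·j13 + 25 = -144 + j58.5 → |·| ≈ 155.43, ∠ ≈ 157.89°
|H| = 125 · 13.928 / 155.43 ≈ 11.201
Gain = 20 log₁₀(11.201) ≈ 20.99 dB
∠H = 68.96° − 157.89° = -88.93°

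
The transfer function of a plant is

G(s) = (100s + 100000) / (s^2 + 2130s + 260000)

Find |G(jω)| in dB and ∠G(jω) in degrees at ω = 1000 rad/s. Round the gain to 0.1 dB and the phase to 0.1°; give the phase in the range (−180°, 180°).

-24.1 dB, -64.2°

Substitute s = j1000:
Numerator: 100(j1000) + 100000 = 100000 + j100000
Denominator: (j1000)^2 + 2130(j1000) + 260000 = -740000 + j2130000
|N| = √(100000² + 100000²) ≈ 1.4142e+05, ∠N ≈ 45.00°
|D| = √(740000² + 2130000²) ≈ 2.2549e+06, ∠D ≈ 109.16°
|G| = 1.4142e+05 / 2.2549e+06 ≈ 0.062717
Gain = 20 log₁₀(0.062717) ≈ -24.05 dB
∠G = 45.00° − 109.16° = -64.16°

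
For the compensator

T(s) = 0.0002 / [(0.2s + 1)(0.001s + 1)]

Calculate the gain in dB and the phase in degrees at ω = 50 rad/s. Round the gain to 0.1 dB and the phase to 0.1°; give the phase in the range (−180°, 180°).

-94.0 dB, -87.2°

At ω = 50 rad/s:
pole (1 + j50·0.2) = 1 + j10 → |·| ≈ 10.05, ∠ ≈ 84.29°
pole (1 + j50·0.001) = 1 + j0.05 → |·| ≈ 1.0012, ∠ ≈ 2.86°
|T| = 0.0002 · 1 / (10.05 · 1.0012) ≈ 1.9877e-05
Gain = 20 log₁₀(1.9877e-05) ≈ -94.03 dB
∠T = (0°) − (84.29° + 2.86°) = -87.15°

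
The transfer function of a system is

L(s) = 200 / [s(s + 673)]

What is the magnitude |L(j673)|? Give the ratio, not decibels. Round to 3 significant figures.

0.000312

At s = jω = j673:
pole (s+673): 673 + j673 → |·| = √(673²+673²) = √905858 ≈ 951.77, ∠ = arctan(673/673) ≈ 45.00°
pole at origin: |s| = 673, ∠ = 90.00° (in denominator)
|L| = 200 / 6.4054e+05 ≈ 0.00031224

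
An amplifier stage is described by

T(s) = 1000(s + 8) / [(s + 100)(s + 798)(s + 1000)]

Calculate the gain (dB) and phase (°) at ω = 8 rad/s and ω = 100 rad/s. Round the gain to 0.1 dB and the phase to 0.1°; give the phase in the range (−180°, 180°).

At s = jω = j8:
zero (s+8): 8 + j8 → |·| = √(8²+8²) = √128 ≈ 11.314, ∠ = arctan(8/8) ≈ 45.00°
pole (s+100): 100 + j8 → |·| = √(100²+8²) = √10064 ≈ 100.32, ∠ = arctan(8/100) ≈ 4.57°
pole (s+798): 798 + j8 → |·| = √(798²+8²) = √636868 ≈ 798.04, ∠ = arctan(8/798) ≈ 0.57°
pole (s+1000): 1000 + j8 → |·| = √(1000²+8²) = √1000064 ≈ 1000, ∠ = arctan(8/1000) ≈ 0.46°
|T| = 1000 · 11.314 / 8.0059e+07 ≈ 0.00014132
Gain = 20 log₁₀(0.00014132) ≈ -77.00 dB
∠T = 45.00° − 5.60° = 39.40°

At s = jω = j100:
zero (s+8): 8 + j100 → |·| = √(8²+100²) = √10064 ≈ 100.32, ∠ = arctan(100/8) ≈ 85.43°
pole (s+100): 100 + j100 → |·| = √(100²+100²) = √20000 ≈ 141.42, ∠ = arctan(100/100) ≈ 45.00°
pole (s+798): 798 + j100 → |·| = √(798²+100²) = √646804 ≈ 804.24, ∠ = arctan(100/798) ≈ 7.14°
pole (s+1000): 1000 + j100 → |·| = √(1000²+100²) = √1010000 ≈ 1005, ∠ = arctan(100/1000) ≈ 5.71°
|T| = 1000 · 100.32 / 1.143e+08 ≈ 0.00087769
Gain = 20 log₁₀(0.00087769) ≈ -61.13 dB
∠T = 85.43° − 57.85° = 27.58°

ω = 8: -77.0 dB, 39.4°; ω = 100: -61.1 dB, 27.6°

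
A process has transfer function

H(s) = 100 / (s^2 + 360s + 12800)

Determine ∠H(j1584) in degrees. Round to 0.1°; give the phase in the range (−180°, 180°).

-167.1°

Substitute s = j1584:
Numerator: 100 = 100 + j0
Denominator: (j1584)^2 + 360(j1584) + 12800 = -2496256 + j570240
|N| = √(100² + 0²) ≈ 100, ∠N ≈ 0.00°
|D| = √(2496256² + 570240²) ≈ 2.5606e+06, ∠D ≈ 167.13°
∠H = 0.00° − 167.13° = -167.13°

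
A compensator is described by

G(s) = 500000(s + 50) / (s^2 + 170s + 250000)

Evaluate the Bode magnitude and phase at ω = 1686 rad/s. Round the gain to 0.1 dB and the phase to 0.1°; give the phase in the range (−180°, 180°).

50.2 dB, -85.4°

At s = jω = j1686:
zero (s+50): 50 + j1686 → |·| = √(50²+1686²) = √2845096 ≈ 1686.7, ∠ = arctan(1686/50) ≈ 88.30°
quadratic: (j1686)² + 170·j1686 + 250000 = -2592596 + j286620 → |·| ≈ 2.6084e+06, ∠ ≈ 173.69°
|G| = 500000 · 1686.7 / 2.6084e+06 ≈ 323.32
Gain = 20 log₁₀(323.32) ≈ 50.19 dB
∠G = 88.30° − 173.69° = -85.39°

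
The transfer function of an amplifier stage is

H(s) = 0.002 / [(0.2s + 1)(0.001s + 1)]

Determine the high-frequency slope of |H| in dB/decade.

Each pole contributes −20 dB/decade at high frequency; each zero contributes +20 dB/decade.
Net: 0 zero(s) − 2 pole(s) → -40 dB/decade.

-40 dB/decade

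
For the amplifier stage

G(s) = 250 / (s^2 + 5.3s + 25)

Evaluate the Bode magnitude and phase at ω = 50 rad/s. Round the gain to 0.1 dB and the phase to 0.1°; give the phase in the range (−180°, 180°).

-20.0 dB, -173.9°

At s = jω = j50:
quadratic: (j50)² + 5.3·j50 + 25 = -2475 + j265 → |·| ≈ 2489.1, ∠ ≈ 173.89°
|G| = 250 / 2489.1 ≈ 0.10044
Gain = 20 log₁₀(0.10044) ≈ -19.96 dB
∠G = 0.00° − 173.89° = -173.89°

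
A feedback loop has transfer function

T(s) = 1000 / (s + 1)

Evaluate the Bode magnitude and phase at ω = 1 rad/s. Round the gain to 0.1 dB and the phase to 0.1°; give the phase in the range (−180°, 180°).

Substitute s = j1:
Numerator: 1000 = 1000 + j0
Denominator: (j1) + 1 = 1 + j1
|N| = √(1000² + 0²) ≈ 1000, ∠N ≈ 0.00°
|D| = √(1² + 1²) ≈ 1.4142, ∠D ≈ 45.00°
|T| = 1000 / 1.4142 ≈ 707.11
Gain = 20 log₁₀(707.11) ≈ 56.99 dB
∠T = 0.00° − 45.00° = -45.00°

57.0 dB, -45.0°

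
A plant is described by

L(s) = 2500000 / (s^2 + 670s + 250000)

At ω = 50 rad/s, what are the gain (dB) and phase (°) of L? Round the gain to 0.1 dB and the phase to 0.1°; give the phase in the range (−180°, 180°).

At s = jω = j50:
quadratic: (j50)² + 670·j50 + 250000 = 247500 + j33500 → |·| ≈ 2.4976e+05, ∠ ≈ 7.71°
|L| = 2500000 / 2.4976e+05 ≈ 10.01
Gain = 20 log₁₀(10.01) ≈ 20.01 dB
∠L = 0.00° − 7.71° = -7.71°

20.0 dB, -7.7°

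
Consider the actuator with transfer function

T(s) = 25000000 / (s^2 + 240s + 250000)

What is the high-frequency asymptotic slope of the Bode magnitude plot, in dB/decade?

-40 dB/decade

Each pole contributes −20 dB/decade at high frequency; each zero contributes +20 dB/decade.
Net: 0 zero(s) − 2 pole(s) → -40 dB/decade.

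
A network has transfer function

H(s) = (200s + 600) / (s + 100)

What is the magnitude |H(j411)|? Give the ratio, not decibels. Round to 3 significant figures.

Substitute s = j411:
Numerator: 200(j411) + 600 = 600 + j82200
Denominator: (j411) + 100 = 100 + j411
|N| = √(600² + 82200²) ≈ 82202, ∠N ≈ 89.58°
|D| = √(100² + 411²) ≈ 422.99, ∠D ≈ 76.33°
|H| = 82202 / 422.99 ≈ 194.34

194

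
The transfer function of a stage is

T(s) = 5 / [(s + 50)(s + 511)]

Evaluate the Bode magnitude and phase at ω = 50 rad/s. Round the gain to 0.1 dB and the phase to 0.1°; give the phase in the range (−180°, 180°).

-77.2 dB, -50.6°

At s = jω = j50:
pole (s+50): 50 + j50 → |·| = √(50²+50²) = √5000 ≈ 70.711, ∠ = arctan(50/50) ≈ 45.00°
pole (s+511): 511 + j50 → |·| = √(511²+50²) = √263621 ≈ 513.44, ∠ = arctan(50/511) ≈ 5.59°
|T| = 5 / 36306 ≈ 0.00013772
Gain = 20 log₁₀(0.00013772) ≈ -77.22 dB
∠T = 0.00° − 50.59° = -50.59°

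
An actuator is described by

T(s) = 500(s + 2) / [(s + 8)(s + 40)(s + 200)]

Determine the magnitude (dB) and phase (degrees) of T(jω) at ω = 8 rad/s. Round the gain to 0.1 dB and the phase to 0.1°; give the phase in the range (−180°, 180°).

At s = jω = j8:
zero (s+2): 2 + j8 → |·| = √(2²+8²) = √68 ≈ 8.2462, ∠ = arctan(8/2) ≈ 75.96°
pole (s+8): 8 + j8 → |·| = √(8²+8²) = √128 ≈ 11.314, ∠ = arctan(8/8) ≈ 45.00°
pole (s+40): 40 + j8 → |·| = √(40²+8²) = √1664 ≈ 40.792, ∠ = arctan(8/40) ≈ 11.31°
pole (s+200): 200 + j8 → |·| = √(200²+8²) = √40064 ≈ 200.16, ∠ = arctan(8/200) ≈ 2.29°
|T| = 500 · 8.2462 / 92378 ≈ 0.044633
Gain = 20 log₁₀(0.044633) ≈ -27.01 dB
∠T = 75.96° − 58.60° = 17.36°

-27.0 dB, 17.4°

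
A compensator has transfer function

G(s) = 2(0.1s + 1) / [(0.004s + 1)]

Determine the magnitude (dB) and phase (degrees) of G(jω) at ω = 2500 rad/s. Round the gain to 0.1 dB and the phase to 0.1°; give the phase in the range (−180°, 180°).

At ω = 2500 rad/s:
zero (1 + j2500·0.1) = 1 + j250 → |·| ≈ 250, ∠ ≈ 89.77°
pole (1 + j2500·0.004) = 1 + j10 → |·| ≈ 10.05, ∠ ≈ 84.29°
|G| = 2 · 250 / (10.05) ≈ 49.751
Gain = 20 log₁₀(49.751) ≈ 33.94 dB
∠G = (89.77°) − (84.29°) = 5.48°

33.9 dB, 5.5°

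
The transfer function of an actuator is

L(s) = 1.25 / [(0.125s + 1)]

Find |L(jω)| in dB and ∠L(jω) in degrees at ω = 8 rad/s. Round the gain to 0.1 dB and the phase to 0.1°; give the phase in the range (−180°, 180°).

-1.1 dB, -45.0°

At ω = 8 rad/s:
pole (1 + j8·0.125) = 1 + j1 → |·| ≈ 1.4142, ∠ ≈ 45.00°
|L| = 1.25 · 1 / (1.4142) ≈ 0.88389
Gain = 20 log₁₀(0.88389) ≈ -1.07 dB
∠L = (0°) − (45.00°) = -45.00°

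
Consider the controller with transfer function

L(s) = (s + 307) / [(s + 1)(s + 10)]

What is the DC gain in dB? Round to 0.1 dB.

29.7 dB

L(0) = 1·307 / (1·10) = 30.7
20 log₁₀(30.7) ≈ 29.74 dB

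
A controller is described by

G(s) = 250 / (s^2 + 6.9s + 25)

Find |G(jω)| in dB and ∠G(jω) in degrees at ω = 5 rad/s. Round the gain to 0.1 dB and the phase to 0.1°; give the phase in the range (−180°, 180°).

At s = jω = j5:
quadratic: (j5)² + 6.9·j5 + 25 = 0 + j34.5 → |·| ≈ 34.5, ∠ ≈ 90.00°
|G| = 250 / 34.5 ≈ 7.2464
Gain = 20 log₁₀(7.2464) ≈ 17.20 dB
∠G = 0.00° − 90.00° = -90.00°

17.2 dB, -90.0°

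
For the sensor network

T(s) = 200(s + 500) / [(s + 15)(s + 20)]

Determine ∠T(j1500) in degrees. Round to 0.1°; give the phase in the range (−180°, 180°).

-107.1°

At s = jω = j1500:
zero (s+500): 500 + j1500 → |·| = √(500²+1500²) = √2500000 ≈ 1581.1, ∠ = arctan(1500/500) ≈ 71.57°
pole (s+15): 15 + j1500 → |·| = √(15²+1500²) = √2250225 ≈ 1500.1, ∠ = arctan(1500/15) ≈ 89.43°
pole (s+20): 20 + j1500 → |·| = √(20²+1500²) = √2250400 ≈ 1500.1, ∠ = arctan(1500/20) ≈ 89.24°
∠T = 71.57° − 178.67° = -107.10°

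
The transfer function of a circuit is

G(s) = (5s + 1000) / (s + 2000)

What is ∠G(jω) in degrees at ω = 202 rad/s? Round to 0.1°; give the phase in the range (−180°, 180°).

Substitute s = j202:
Numerator: 5(j202) + 1000 = 1000 + j1010
Denominator: (j202) + 2000 = 2000 + j202
|N| = √(1000² + 1010²) ≈ 1421.3, ∠N ≈ 45.29°
|D| = √(2000² + 202²) ≈ 2010.2, ∠D ≈ 5.77°
∠G = 45.29° − 5.77° = 39.52°

39.5°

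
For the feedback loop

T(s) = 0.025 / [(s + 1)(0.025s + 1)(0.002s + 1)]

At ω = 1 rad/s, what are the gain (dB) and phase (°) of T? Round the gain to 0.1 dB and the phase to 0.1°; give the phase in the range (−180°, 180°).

-35.1 dB, -46.5°

At ω = 1 rad/s:
pole (1 + j1·1) = 1 + j1 → |·| ≈ 1.4142, ∠ ≈ 45.00°
pole (1 + j1·0.025) = 1 + j0.025 → |·| ≈ 1.0003, ∠ ≈ 1.43°
pole (1 + j1·0.002) = 1 + j0.002 → |·| ≈ 1, ∠ ≈ 0.11°
|T| = 0.025 · 1 / (1.4142 · 1.0003 · 1) ≈ 0.017673
Gain = 20 log₁₀(0.017673) ≈ -35.05 dB
∠T = (0°) − (45.00° + 1.43° + 0.11°) = -46.54°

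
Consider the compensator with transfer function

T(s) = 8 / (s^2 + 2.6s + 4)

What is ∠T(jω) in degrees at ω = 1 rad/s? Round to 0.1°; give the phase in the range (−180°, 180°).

At s = jω = j1:
quadratic: (j1)² + 2.6·j1 + 4 = 3 + j2.6 → |·| ≈ 3.9699, ∠ ≈ 40.91°
∠T = 0.00° − 40.91° = -40.91°

-40.9°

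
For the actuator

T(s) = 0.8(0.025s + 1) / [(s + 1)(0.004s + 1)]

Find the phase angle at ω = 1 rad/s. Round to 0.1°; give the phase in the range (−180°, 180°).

At ω = 1 rad/s:
zero (1 + j1·0.025) = 1 + j0.025 → |·| ≈ 1.0003, ∠ ≈ 1.43°
pole (1 + j1·1) = 1 + j1 → |·| ≈ 1.4142, ∠ ≈ 45.00°
pole (1 + j1·0.004) = 1 + j0.004 → |·| ≈ 1, ∠ ≈ 0.23°
∠T = (1.43°) − (45.00° + 0.23°) = -43.80°

-43.8°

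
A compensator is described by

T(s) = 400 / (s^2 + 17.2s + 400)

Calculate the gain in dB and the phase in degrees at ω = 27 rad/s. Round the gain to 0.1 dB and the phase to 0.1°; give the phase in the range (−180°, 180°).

-3.1 dB, -125.3°

At s = jω = j27:
quadratic: (j27)² + 17.2·j27 + 400 = -329 + j464.4 → |·| ≈ 569.13, ∠ ≈ 125.32°
|T| = 400 / 569.13 ≈ 0.70283
Gain = 20 log₁₀(0.70283) ≈ -3.06 dB
∠T = 0.00° − 125.32° = -125.32°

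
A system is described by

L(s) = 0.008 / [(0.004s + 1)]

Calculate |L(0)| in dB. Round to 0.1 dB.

L(0) = 0.008 · 1 / 1 = 0.008
20 log₁₀(0.008) ≈ -41.94 dB

-41.9 dB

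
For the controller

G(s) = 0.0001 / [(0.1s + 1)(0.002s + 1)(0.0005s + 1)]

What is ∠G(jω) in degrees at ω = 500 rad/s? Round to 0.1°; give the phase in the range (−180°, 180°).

At ω = 500 rad/s:
pole (1 + j500·0.1) = 1 + j50 → |·| ≈ 50.01, ∠ ≈ 88.85°
pole (1 + j500·0.002) = 1 + j1 → |·| ≈ 1.4142, ∠ ≈ 45.00°
pole (1 + j500·0.0005) = 1 + j0.25 → |·| ≈ 1.0308, ∠ ≈ 14.04°
∠G = (0°) − (88.85° + 45.00° + 14.04°) = -147.89°

-147.9°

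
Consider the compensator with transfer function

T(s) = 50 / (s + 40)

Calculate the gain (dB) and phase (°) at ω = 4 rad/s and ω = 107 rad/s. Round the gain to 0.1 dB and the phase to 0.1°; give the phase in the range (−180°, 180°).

ω = 4: 1.9 dB, -5.7°; ω = 107: -7.2 dB, -69.5°

At s = jω = j4:
pole (s+40): 40 + j4 → |·| = √(40²+4²) = √1616 ≈ 40.2, ∠ = arctan(4/40) ≈ 5.71°
|T| = 50 / 40.2 ≈ 1.2438
Gain = 20 log₁₀(1.2438) ≈ 1.90 dB
∠T = 0.00° − 5.71° = -5.71°

At s = jω = j107:
pole (s+40): 40 + j107 → |·| = √(40²+107²) = √13049 ≈ 114.23, ∠ = arctan(107/40) ≈ 69.50°
|T| = 50 / 114.23 ≈ 0.43771
Gain = 20 log₁₀(0.43771) ≈ -7.18 dB
∠T = 0.00° − 69.50° = -69.50°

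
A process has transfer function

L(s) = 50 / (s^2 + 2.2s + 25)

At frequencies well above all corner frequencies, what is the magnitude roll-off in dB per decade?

-40 dB/decade

Each pole contributes −20 dB/decade at high frequency; each zero contributes +20 dB/decade.
Net: 0 zero(s) − 2 pole(s) → -40 dB/decade.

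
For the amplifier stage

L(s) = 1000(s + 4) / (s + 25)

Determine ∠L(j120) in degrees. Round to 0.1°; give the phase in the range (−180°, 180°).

At s = jω = j120:
zero (s+4): 4 + j120 → |·| = √(4²+120²) = √14416 ≈ 120.07, ∠ = arctan(120/4) ≈ 88.09°
pole (s+25): 25 + j120 → |·| = √(25²+120²) = √15025 ≈ 122.58, ∠ = arctan(120/25) ≈ 78.23°
∠L = 88.09° − 78.23° = 9.86°

9.9°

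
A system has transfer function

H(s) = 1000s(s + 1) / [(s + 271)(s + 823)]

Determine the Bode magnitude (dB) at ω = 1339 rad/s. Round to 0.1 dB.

At s = jω = j1339:
zero (s+1): 1 + j1339 → |·| = √(1²+1339²) = √1792922 ≈ 1339, ∠ = arctan(1339/1) ≈ 89.96°
zero at origin: s = j1339 → |·| = 1339, ∠ = 90.00°
pole (s+271): 271 + j1339 → |·| = √(271²+1339²) = √1866362 ≈ 1366.1, ∠ = arctan(1339/271) ≈ 78.56°
pole (s+823): 823 + j1339 → |·| = √(823²+1339²) = √2470250 ≈ 1571.7, ∠ = arctan(1339/823) ≈ 58.42°
|H| = 1000 · 1.7929e+06 / 2.1471e+06 ≈ 835.03
Gain = 20 log₁₀(835.03) ≈ 58.43 dB

58.4 dB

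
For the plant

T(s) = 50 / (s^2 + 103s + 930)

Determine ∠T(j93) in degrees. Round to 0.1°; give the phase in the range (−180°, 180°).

Substitute s = j93:
Numerator: 50 = 50 + j0
Denominator: (j93)^2 + 103(j93) + 930 = -7719 + j9579
|N| = √(50² + 0²) ≈ 50, ∠N ≈ 0.00°
|D| = √(7719² + 9579²) ≈ 12302, ∠D ≈ 128.86°
∠T = 0.00° − 128.86° = -128.86°

-128.9°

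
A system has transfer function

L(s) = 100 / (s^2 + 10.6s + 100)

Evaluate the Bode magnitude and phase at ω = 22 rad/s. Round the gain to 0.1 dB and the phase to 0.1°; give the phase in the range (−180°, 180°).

-13.1 dB, -148.7°

At s = jω = j22:
quadratic: (j22)² + 10.6·j22 + 100 = -384 + j233.2 → |·| ≈ 449.26, ∠ ≈ 148.73°
|L| = 100 / 449.26 ≈ 0.22259
Gain = 20 log₁₀(0.22259) ≈ -13.05 dB
∠L = 0.00° − 148.73° = -148.73°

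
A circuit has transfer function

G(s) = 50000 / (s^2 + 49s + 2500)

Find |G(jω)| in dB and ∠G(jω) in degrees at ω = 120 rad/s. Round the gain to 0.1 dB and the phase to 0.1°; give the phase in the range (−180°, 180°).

11.5 dB, -153.7°

At s = jω = j120:
quadratic: (j120)² + 49·j120 + 2500 = -11900 + j5880 → |·| ≈ 13273, ∠ ≈ 153.71°
|G| = 50000 / 13273 ≈ 3.767
Gain = 20 log₁₀(3.767) ≈ 11.52 dB
∠G = 0.00° − 153.71° = -153.71°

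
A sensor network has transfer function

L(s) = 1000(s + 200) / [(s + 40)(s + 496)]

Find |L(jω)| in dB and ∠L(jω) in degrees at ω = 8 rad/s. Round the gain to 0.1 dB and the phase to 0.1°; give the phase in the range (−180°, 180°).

19.9 dB, -9.9°

At s = jω = j8:
zero (s+200): 200 + j8 → |·| = √(200²+8²) = √40064 ≈ 200.16, ∠ = arctan(8/200) ≈ 2.29°
pole (s+40): 40 + j8 → |·| = √(40²+8²) = √1664 ≈ 40.792, ∠ = arctan(8/40) ≈ 11.31°
pole (s+496): 496 + j8 → |·| = √(496²+8²) = √246080 ≈ 496.06, ∠ = arctan(8/496) ≈ 0.92°
|L| = 1000 · 200.16 / 20235 ≈ 9.8918
Gain = 20 log₁₀(9.8918) ≈ 19.91 dB
∠L = 2.29° − 12.23° = -9.94°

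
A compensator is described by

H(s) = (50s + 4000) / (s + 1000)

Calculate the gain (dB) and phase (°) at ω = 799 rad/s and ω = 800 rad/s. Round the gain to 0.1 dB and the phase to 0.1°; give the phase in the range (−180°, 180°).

Substitute s = j799:
Numerator: 50(j799) + 4000 = 4000 + j39950
Denominator: (j799) + 1000 = 1000 + j799
|N| = √(4000² + 39950²) ≈ 40150, ∠N ≈ 84.28°
|D| = √(1000² + 799²) ≈ 1280, ∠D ≈ 38.62°
|H| = 40150 / 1280 ≈ 31.367
Gain = 20 log₁₀(31.367) ≈ 29.93 dB
∠H = 84.28° − 38.62° = 45.66°

Substitute s = j800:
Numerator: 50(j800) + 4000 = 4000 + j40000
Denominator: (j800) + 1000 = 1000 + j800
|N| = √(4000² + 40000²) ≈ 40200, ∠N ≈ 84.29°
|D| = √(1000² + 800²) ≈ 1280.6, ∠D ≈ 38.66°
|H| = 40200 / 1280.6 ≈ 31.392
Gain = 20 log₁₀(31.392) ≈ 29.94 dB
∠H = 84.29° − 38.66° = 45.63°

ω = 799: 29.9 dB, 45.7°; ω = 800: 29.9 dB, 45.6°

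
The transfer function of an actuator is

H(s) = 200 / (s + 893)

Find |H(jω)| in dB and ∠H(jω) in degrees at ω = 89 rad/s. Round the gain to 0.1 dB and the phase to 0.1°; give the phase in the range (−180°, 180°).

-13.0 dB, -5.7°

Substitute s = j89:
Numerator: 200 = 200 + j0
Denominator: (j89) + 893 = 893 + j89
|N| = √(200² + 0²) ≈ 200, ∠N ≈ 0.00°
|D| = √(893² + 89²) ≈ 897.42, ∠D ≈ 5.69°
|H| = 200 / 897.42 ≈ 0.22286
Gain = 20 log₁₀(0.22286) ≈ -13.04 dB
∠H = 0.00° − 5.69° = -5.69°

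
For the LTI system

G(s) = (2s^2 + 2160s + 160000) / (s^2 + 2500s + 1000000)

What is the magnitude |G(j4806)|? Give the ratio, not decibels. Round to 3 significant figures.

1.88

Substitute s = j4806:
Numerator: 2(j4806)^2 + 2160(j4806) + 160000 = -46035272 + j10380960
Denominator: (j4806)^2 + 2500(j4806) + 1000000 = -22097636 + j12015000
|N| = √(46035272² + 10380960²) ≈ 4.7191e+07, ∠N ≈ 167.29°
|D| = √(22097636² + 12015000²) ≈ 2.5153e+07, ∠D ≈ 151.47°
|G| = 4.7191e+07 / 2.5153e+07 ≈ 1.8762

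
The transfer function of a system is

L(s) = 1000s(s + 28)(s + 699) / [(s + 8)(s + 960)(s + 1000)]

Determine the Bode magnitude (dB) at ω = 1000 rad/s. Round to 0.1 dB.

At s = jω = j1000:
zero (s+28): 28 + j1000 → |·| = √(28²+1000²) = √1000784 ≈ 1000.4, ∠ = arctan(1000/28) ≈ 88.40°
zero (s+699): 699 + j1000 → |·| = √(699²+1000²) = √1488601 ≈ 1220.1, ∠ = arctan(1000/699) ≈ 55.05°
zero at origin: s = j1000 → |·| = 1000, ∠ = 90.00°
pole (s+8): 8 + j1000 → |·| = √(8²+1000²) = √1000064 ≈ 1000, ∠ = arctan(1000/8) ≈ 89.54°
pole (s+960): 960 + j1000 → |·| = √(960²+1000²) = √1921600 ≈ 1386.2, ∠ = arctan(1000/960) ≈ 46.17°
pole (s+1000): 1000 + j1000 → |·| = √(1000²+1000²) = √2000000 ≈ 1414.2, ∠ = arctan(1000/1000) ≈ 45.00°
|L| = 1000 · 1.2206e+09 / 1.9604e+09 ≈ 622.63
Gain = 20 log₁₀(622.63) ≈ 55.88 dB

55.9 dB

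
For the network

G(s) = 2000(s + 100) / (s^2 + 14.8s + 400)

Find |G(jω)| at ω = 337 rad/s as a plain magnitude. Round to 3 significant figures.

At s = jω = j337:
zero (s+100): 100 + j337 → |·| = √(100²+337²) = √123569 ≈ 351.52, ∠ = arctan(337/100) ≈ 73.47°
quadratic: (j337)² + 14.8·j337 + 400 = -113169 + j4987.6 → |·| ≈ 1.1328e+05, ∠ ≈ 177.48°
|G| = 2000 · 351.52 / 1.1328e+05 ≈ 6.2062

6.21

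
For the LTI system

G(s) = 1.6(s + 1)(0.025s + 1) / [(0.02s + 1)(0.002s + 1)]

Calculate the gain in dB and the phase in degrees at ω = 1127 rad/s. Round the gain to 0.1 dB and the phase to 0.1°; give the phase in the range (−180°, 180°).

At ω = 1127 rad/s:
zero (1 + j1127·1) = 1 + j1127 → |·| ≈ 1127, ∠ ≈ 89.95°
zero (1 + j1127·0.025) = 1 + j28.175 → |·| ≈ 28.193, ∠ ≈ 87.97°
pole (1 + j1127·0.02) = 1 + j22.54 → |·| ≈ 22.562, ∠ ≈ 87.46°
pole (1 + j1127·0.002) = 1 + j2.254 → |·| ≈ 2.4659, ∠ ≈ 66.08°
|G| = 1.6 · 1127 · 28.193 / (22.562 · 2.4659) ≈ 913.76
Gain = 20 log₁₀(913.76) ≈ 59.22 dB
∠G = (89.95° + 87.97°) − (87.46° + 66.08°) = 24.38°

59.2 dB, 24.4°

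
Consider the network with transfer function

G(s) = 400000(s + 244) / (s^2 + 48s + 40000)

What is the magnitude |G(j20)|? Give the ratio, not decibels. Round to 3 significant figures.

At s = jω = j20:
zero (s+244): 244 + j20 → |·| = √(244²+20²) = √59936 ≈ 244.82, ∠ = arctan(20/244) ≈ 4.69°
quadratic: (j20)² + 48·j20 + 40000 = 39600 + j960 → |·| ≈ 39612, ∠ ≈ 1.39°
|G| = 400000 · 244.82 / 39612 ≈ 2472.2

2.47e+03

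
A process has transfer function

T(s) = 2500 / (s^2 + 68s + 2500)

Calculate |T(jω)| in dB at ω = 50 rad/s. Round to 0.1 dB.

At s = jω = j50:
quadratic: (j50)² + 68·j50 + 2500 = 0 + j3400 → |·| ≈ 3400, ∠ ≈ 90.00°
|T| = 2500 / 3400 ≈ 0.73529
Gain = 20 log₁₀(0.73529) ≈ -2.67 dB

-2.7 dB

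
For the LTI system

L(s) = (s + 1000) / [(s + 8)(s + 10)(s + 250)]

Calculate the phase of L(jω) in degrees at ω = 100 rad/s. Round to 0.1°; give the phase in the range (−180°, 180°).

At s = jω = j100:
zero (s+1000): 1000 + j100 → |·| = √(1000²+100²) = √1010000 ≈ 1005, ∠ = arctan(100/1000) ≈ 5.71°
pole (s+8): 8 + j100 → |·| = √(8²+100²) = √10064 ≈ 100.32, ∠ = arctan(100/8) ≈ 85.43°
pole (s+10): 10 + j100 → |·| = √(10²+100²) = √10100 ≈ 100.5, ∠ = arctan(100/10) ≈ 84.29°
pole (s+250): 250 + j100 → |·| = √(250²+100²) = √72500 ≈ 269.26, ∠ = arctan(100/250) ≈ 21.80°
∠L = 5.71° − 191.52° = -185.81° ≡ 174.19° (principal value)

174.2°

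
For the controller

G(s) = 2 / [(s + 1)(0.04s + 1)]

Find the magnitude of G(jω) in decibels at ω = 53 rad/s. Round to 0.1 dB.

At ω = 53 rad/s:
pole (1 + j53·1) = 1 + j53 → |·| ≈ 53.009, ∠ ≈ 88.92°
pole (1 + j53·0.04) = 1 + j2.12 → |·| ≈ 2.344, ∠ ≈ 64.75°
|G| = 2 · 1 / (53.009 · 2.344) ≈ 0.016096
Gain = 20 log₁₀(0.016096) ≈ -35.87 dB

-35.9 dB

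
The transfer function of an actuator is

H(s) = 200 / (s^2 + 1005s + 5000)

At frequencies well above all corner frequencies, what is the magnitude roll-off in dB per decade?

Each pole contributes −20 dB/decade at high frequency; each zero contributes +20 dB/decade.
Net: 0 zero(s) − 2 pole(s) → -40 dB/decade.

-40 dB/decade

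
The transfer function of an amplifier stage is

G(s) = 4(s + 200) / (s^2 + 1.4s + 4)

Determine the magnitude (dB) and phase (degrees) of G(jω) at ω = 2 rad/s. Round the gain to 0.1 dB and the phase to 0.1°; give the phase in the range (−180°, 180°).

49.1 dB, -89.4°

At s = jω = j2:
zero (s+200): 200 + j2 → |·| = √(200²+2²) = √40004 ≈ 200.01, ∠ = arctan(2/200) ≈ 0.57°
quadratic: (j2)² + 1.4·j2 + 4 = 0 + j2.8 → |·| ≈ 2.8, ∠ ≈ 90.00°
|G| = 4 · 200.01 / 2.8 ≈ 285.73
Gain = 20 log₁₀(285.73) ≈ 49.12 dB
∠G = 0.57° − 90.00° = -89.43°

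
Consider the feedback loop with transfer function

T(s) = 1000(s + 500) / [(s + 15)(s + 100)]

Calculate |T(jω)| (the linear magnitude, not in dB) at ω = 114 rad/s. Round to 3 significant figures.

At s = jω = j114:
zero (s+500): 500 + j114 → |·| = √(500²+114²) = √262996 ≈ 512.83, ∠ = arctan(114/500) ≈ 12.84°
pole (s+15): 15 + j114 → |·| = √(15²+114²) = √13221 ≈ 114.98, ∠ = arctan(114/15) ≈ 82.50°
pole (s+100): 100 + j114 → |·| = √(100²+114²) = √22996 ≈ 151.64, ∠ = arctan(114/100) ≈ 48.74°
|T| = 1000 · 512.83 / 17436 ≈ 29.412

29.4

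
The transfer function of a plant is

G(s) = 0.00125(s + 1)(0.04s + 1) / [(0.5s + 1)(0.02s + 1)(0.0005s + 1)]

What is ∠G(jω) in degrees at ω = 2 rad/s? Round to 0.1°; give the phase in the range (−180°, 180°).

At ω = 2 rad/s:
zero (1 + j2·1) = 1 + j2 → |·| ≈ 2.2361, ∠ ≈ 63.43°
zero (1 + j2·0.04) = 1 + j0.08 → |·| ≈ 1.0032, ∠ ≈ 4.57°
pole (1 + j2·0.5) = 1 + j1 → |·| ≈ 1.4142, ∠ ≈ 45.00°
pole (1 + j2·0.02) = 1 + j0.04 → |·| ≈ 1.0008, ∠ ≈ 2.29°
pole (1 + j2·0.0005) = 1 + j0.001 → |·| ≈ 1, ∠ ≈ 0.06°
∠G = (63.43° + 4.57°) − (45.00° + 2.29° + 0.06°) = 20.65°

20.7°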